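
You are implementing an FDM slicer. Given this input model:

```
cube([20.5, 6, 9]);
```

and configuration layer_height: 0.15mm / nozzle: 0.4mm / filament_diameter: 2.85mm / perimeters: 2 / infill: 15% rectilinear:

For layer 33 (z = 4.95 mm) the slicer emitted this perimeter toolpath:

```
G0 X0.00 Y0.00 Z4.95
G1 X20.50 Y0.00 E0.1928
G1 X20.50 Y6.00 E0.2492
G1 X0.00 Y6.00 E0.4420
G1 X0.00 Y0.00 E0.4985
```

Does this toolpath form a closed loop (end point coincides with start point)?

Start point (G0): (0.00, 0.00). End point (last G1): the path returns to the start — closed.

yes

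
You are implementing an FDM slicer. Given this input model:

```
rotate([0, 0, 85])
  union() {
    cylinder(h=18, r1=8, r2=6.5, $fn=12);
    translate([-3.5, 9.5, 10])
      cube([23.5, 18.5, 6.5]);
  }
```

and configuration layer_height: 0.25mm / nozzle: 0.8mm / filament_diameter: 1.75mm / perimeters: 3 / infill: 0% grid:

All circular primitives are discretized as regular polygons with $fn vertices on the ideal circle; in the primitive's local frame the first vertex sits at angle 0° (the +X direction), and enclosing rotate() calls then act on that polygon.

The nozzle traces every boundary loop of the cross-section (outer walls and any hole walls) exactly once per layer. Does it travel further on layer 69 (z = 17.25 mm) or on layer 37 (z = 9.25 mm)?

layer 37 (z = 9.25 mm)

Layer 69 (z = 17.25): the cone: at t=0.958 of its height the radius interpolates to r₁+(r₂−r₁)t = 6.562, giving a regular 12-gon of that circumradius (perimeter = 2·12·6.562·sin(180°/12) = 40.76 mm); the cube at (-3.5, 9.5) does not reach this height (z outside [10, 16.5]); Taking the union: only the cone is present, so the union is just that shape — boundary = 40.76 mm; (rotated 85° about Z; rotation is an isometry so areas/perimeters/island counts are preserved). So its perimeter = 40.76 mm. Layer 37 (z = 9.25): the cone: at t=0.514 of its height the radius interpolates to r₁+(r₂−r₁)t = 7.229, giving a regular 12-gon of that circumradius (perimeter = 2·12·7.229·sin(180°/12) = 44.91 mm); the cube at (-3.5, 9.5) does not reach this height (z outside [10, 16.5]); Merging all regions: only the cone is present, so the union is just that shape — boundary = 44.91 mm; (whole slice rotated 85° about Z — lengths, areas and connectivity unchanged). So its perimeter = 44.91 mm. Layer 37 is larger (44.91 vs 40.76 mm).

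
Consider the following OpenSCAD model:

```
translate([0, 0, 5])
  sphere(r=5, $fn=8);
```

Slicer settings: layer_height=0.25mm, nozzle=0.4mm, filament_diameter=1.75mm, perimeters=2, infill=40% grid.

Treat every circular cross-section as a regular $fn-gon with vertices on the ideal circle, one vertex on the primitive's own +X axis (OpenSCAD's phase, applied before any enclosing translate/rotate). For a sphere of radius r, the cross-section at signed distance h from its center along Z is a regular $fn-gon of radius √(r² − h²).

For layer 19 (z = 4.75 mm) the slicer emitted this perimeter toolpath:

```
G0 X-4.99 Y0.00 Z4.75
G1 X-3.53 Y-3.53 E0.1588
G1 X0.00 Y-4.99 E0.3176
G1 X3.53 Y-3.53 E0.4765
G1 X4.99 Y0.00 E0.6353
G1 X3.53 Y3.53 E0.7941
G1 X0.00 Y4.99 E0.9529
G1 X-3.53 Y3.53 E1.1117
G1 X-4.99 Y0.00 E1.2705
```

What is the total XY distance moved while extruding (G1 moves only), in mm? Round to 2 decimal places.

30.56 mm

Sum the Euclidean lengths of each G1 segment: total = 30.56 mm.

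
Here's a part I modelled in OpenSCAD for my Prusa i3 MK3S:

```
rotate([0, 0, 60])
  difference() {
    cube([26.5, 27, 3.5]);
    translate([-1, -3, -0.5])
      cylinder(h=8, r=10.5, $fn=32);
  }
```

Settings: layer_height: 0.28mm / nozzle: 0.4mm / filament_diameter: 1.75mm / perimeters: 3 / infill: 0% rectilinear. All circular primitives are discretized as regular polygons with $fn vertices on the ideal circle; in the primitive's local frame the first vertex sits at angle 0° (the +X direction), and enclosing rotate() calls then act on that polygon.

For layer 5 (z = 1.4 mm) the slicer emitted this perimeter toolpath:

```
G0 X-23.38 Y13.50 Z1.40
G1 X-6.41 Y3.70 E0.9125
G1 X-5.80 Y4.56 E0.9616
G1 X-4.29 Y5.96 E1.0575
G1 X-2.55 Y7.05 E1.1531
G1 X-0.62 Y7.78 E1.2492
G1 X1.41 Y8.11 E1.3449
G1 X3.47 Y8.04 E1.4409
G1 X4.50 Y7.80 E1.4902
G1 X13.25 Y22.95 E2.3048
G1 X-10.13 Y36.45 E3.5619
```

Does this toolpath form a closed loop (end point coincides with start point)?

Start point (G0): (-23.38, 13.50). End point (last G1): the path does not return to the start — open.

no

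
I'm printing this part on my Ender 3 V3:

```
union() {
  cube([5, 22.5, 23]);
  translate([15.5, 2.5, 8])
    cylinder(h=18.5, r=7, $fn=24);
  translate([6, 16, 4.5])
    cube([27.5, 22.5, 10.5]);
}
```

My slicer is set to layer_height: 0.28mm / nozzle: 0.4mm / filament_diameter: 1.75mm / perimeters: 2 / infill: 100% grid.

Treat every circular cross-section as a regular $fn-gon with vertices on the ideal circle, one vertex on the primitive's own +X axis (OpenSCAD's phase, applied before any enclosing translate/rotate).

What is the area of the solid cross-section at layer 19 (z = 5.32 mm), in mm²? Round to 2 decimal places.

731.25 mm²

At z = 5.32 mm: the cube is present — its section is the full 5×22.5 rectangle (area 112.50 mm²); the cylinder at (15.5, 2.5) is absent (z outside [8, 26.5]); the 27.5×22.5 cube at (6, 16) contributes its full rectangle (area 618.75 mm²); Taking the union: the 2 present regions are separate (no shared area or edge), so areas and boundary lengths simply add and each stays a separate island — area = 731.25 mm². Overall, the cross-section has 2 separate islands. Net area = 731.25 mm².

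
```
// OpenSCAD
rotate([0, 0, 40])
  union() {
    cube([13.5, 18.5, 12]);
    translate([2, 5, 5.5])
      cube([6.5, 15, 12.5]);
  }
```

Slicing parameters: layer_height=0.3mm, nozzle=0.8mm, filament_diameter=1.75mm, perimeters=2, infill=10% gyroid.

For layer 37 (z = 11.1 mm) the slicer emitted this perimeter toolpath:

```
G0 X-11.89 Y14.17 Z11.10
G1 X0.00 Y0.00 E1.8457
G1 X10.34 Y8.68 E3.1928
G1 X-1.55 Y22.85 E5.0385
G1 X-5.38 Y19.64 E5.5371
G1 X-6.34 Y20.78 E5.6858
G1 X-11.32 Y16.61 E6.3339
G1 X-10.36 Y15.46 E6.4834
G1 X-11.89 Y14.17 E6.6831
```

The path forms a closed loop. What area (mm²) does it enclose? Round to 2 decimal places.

259.47 mm²

Apply the shoelace formula to the sequence of (X, Y) vertices; enclosed area = 259.47 mm².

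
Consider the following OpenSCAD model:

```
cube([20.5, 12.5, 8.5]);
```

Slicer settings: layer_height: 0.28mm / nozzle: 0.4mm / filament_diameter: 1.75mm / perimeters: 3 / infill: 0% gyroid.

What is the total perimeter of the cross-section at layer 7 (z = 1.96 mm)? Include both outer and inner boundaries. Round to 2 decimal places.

66.00 mm

At z = 1.96 mm: the 20.5×12.5 cube contributes its full rectangle (perimeter 66.00 mm). Overall, the cross-section is a single solid region. Total boundary length (outer) = 66.00 mm.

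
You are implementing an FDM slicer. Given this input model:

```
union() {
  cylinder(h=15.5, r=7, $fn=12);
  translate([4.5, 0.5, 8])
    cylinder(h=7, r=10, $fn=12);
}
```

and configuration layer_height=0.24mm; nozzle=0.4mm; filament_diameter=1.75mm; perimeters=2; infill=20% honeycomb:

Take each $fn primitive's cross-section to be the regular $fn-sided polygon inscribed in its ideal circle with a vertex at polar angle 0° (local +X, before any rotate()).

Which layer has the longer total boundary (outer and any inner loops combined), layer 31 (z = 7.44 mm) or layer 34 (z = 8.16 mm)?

Layer 31 (z = 7.44): the cylinder: section is a regular 12-gon, circumradius r=7 (perimeter = 2·12·7.000·sin(180°/12) = 43.48 mm); the cylinder at (4.5, 0.5) is absent (z outside [8, 15]); Combining (union): only the r=7 cylinder is present, so the union is just that shape — boundary = 43.48 mm. So its perimeter = 43.48 mm. Layer 34 (z = 8.16): the cylinder: section is a regular 12-gon, circumradius r=7 (perimeter = 2·12·7.000·sin(180°/12) = 43.48 mm); the cylinder at (4.5, 0.5): section is a regular 12-gon, circumradius r=10 (perimeter = 2·12·10.000·sin(180°/12) = 62.12 mm); Merging all regions: the regions partially overlap (shared area 132.33 mm²), so the edge portions inside another operand are dropped and the merged outline is re-measured after clipping — boundary = 64.01 mm. So its perimeter = 64.01 mm. Layer 34 is larger (64.01 vs 43.48 mm).

layer 34 (z = 8.16 mm)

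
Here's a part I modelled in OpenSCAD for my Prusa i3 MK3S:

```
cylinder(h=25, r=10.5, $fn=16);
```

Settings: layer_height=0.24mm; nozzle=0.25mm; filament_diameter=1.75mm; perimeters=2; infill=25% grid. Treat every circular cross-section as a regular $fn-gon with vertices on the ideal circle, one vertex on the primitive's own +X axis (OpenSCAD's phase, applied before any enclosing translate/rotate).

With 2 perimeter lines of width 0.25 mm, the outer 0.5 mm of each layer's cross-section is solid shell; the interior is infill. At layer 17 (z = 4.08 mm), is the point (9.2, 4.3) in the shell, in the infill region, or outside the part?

At z = 4.08 mm: the cylinder: section is a regular 16-gon, circumradius r=10.5. Overall, the cross-section is a single solid region. The nearest boundary edge runs (9.70, 4.02)→(7.42, 7.42); distance from the point to it = 0.26 mm. The point is inside the cross-section, 0.26 mm from the nearest boundary — within the 0.5 mm shell band (2 × 0.25).

shell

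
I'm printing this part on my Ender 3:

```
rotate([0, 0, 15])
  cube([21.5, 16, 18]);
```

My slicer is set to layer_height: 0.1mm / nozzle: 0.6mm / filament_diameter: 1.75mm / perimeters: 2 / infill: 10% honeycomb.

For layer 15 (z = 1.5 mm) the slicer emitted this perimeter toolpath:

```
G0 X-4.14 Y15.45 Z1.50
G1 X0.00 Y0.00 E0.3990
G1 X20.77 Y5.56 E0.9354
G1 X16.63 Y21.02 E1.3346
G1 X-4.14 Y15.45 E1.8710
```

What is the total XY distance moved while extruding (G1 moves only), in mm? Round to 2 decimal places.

75.01 mm

Sum the Euclidean lengths of each G1 segment: total = 75.01 mm.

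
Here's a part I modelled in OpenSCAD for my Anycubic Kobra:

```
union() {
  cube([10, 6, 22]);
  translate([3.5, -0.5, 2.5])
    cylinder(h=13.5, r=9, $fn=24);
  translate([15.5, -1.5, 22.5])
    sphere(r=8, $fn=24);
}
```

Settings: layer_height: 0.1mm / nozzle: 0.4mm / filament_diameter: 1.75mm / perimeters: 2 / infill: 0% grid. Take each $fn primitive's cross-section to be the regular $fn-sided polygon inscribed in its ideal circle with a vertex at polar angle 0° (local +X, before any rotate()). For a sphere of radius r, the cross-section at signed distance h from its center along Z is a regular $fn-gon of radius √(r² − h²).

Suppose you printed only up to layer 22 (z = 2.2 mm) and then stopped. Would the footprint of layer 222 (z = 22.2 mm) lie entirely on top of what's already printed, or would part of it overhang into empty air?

Compare the two slices. At z = 2.2: the cube (footprint 10×6) is included at this height (area 60.00 mm²); the cylinder at (3.5, -0.5) does not reach this height (z outside [2.5, 16]); the sphere at (15.5, -1.5) is not intersected at this z (|z−center|=20.300 > r=8); Merging all regions: only the 10×6 cube is present, so the union is just that shape — area = 60.00 mm². At z = 22.2: the cube is absent (z outside [0, 22]); the cylinder at (3.5, -0.5) does not reach this height (z outside [2.5, 16]); the r=8 sphere at (15.5, -1.5) slices to a regular 24-gon of circumradius 7.994 (√(r²−h²) with h=0.3 from center) (area = (24/2)·7.994²·sin(360°/24) = 198.49 mm²); Taking the union: only the r=8 sphere at (15.5, -1.5) is present, so the union is just that shape — area = 198.49 mm². Checking containment: at z = 22.2 the cross-section extends beyond the z = 2.2 cross-section by about 192.38 mm².

part overhangs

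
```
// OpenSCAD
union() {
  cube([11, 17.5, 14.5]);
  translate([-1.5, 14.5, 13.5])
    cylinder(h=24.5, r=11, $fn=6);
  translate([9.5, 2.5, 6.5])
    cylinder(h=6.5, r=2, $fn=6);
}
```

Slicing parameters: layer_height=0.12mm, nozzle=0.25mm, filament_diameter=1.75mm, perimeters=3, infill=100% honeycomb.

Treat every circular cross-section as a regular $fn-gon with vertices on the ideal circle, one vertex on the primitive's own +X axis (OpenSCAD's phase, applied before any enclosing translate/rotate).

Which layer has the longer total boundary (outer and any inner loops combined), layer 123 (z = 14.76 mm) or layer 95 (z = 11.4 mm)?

Layer 123 (z = 14.76): the cube does not reach this height (z outside [0, 14.5]); the cylinder at (-1.5, 14.5): section is a regular 6-gon, circumradius r=11 (perimeter = 2·6·11.000·sin(180°/6) = 66.00 mm); the cylinder at (9.5, 2.5) is absent (z outside [6.5, 13]); Merging all regions: only the r=11 cylinder at (-1.5, 14.5) is present, so the union is just that shape — boundary = 66.00 mm. So its perimeter = 66.00 mm. Layer 95 (z = 11.4): the 11×17.5 cube contributes its full rectangle (perimeter 57.00 mm); the cylinder at (-1.5, 14.5) is not intersected at this z (z outside [13.5, 38]); the r=2 cylinder at (9.5, 2.5) contributes a regular 6-gon of circumradius 2 (perimeter = 2·6·2.000·sin(180°/6) = 12.00 mm); Merging all regions: the regions partially overlap (shared area 9.96 mm²), so the edge portions inside another operand are dropped and the merged outline is re-measured after clipping — boundary = 57.27 mm. So its perimeter = 57.27 mm. Layer 123 is larger (66.00 vs 57.27 mm).

layer 123 (z = 14.76 mm)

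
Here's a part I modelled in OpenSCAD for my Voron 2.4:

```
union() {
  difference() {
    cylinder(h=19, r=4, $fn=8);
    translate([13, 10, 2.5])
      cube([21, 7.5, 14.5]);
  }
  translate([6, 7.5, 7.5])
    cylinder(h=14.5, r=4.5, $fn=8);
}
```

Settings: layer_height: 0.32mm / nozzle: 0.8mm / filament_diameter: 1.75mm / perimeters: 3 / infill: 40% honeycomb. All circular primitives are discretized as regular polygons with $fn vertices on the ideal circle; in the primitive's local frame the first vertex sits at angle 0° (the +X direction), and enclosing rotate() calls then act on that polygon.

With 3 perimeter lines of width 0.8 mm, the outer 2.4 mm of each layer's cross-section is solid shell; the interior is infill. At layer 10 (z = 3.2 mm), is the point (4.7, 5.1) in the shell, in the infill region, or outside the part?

outside

At z = 3.2 mm: the r=4 cylinder gives a regular 8-gon of circumradius 4 (constant along its height); the 21×7.5 cube at (13, 10) contributes its full rectangle; After the difference (first − rest): starting from the r=4 cylinder, the 21×7.5 cube at (13, 10) misses the remaining region (no effect) — 1 connected region; the cylinder at (6, 7.5) is not intersected at this z (z outside [7.5, 22]); Merging all regions: only that combined region is present, so the union is just that shape — 1 connected region. Overall, the cross-section is a single solid region. The nearest boundary edge runs (0.00, 4.00)→(2.83, 2.83); distance from the point to it = 2.94 mm. The point is not inside any of the regions above, so it lies outside the cross-section (2.94 mm from the nearest boundary).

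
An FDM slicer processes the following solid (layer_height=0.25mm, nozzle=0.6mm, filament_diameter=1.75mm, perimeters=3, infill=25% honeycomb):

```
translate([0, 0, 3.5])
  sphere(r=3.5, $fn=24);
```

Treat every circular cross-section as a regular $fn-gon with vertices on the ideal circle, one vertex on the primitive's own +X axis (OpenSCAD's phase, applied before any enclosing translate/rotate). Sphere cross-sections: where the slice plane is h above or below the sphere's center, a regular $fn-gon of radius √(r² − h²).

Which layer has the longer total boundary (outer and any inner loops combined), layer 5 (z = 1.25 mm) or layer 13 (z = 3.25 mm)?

Layer 5 (z = 1.25): the r=3.5 sphere slices to a regular 24-gon of circumradius 2.681 (√(r²−h²) with h=2.25 from center) (perimeter = 2·24·2.681·sin(180°/24) = 16.80 mm). So its perimeter = 16.80 mm. Layer 13 (z = 3.25): the sphere: section is a regular 24-gon, circumradius = √(r²−h²) = √(3.5²−0.25²) = 3.491 (perimeter = 2·24·3.491·sin(180°/24) = 21.87 mm). So its perimeter = 21.87 mm. Layer 13 is larger (21.87 vs 16.80 mm).

layer 13 (z = 3.25 mm)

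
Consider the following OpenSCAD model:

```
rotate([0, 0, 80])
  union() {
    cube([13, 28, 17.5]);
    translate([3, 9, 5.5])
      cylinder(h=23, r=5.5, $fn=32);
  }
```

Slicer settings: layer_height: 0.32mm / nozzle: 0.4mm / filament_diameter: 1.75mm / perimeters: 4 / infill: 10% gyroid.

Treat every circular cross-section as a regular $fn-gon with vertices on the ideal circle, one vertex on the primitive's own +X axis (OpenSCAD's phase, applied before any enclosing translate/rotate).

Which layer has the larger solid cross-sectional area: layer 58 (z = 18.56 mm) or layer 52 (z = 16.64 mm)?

Layer 58 (z = 18.56): the cube does not reach this height (z outside [0, 17.5]); the r=5.5 cylinder at (3, 9) contributes a regular 32-gon of circumradius 5.5 (area = (32/2)·5.500²·sin(360°/32) = 94.42 mm²); Merging all regions: only the r=5.5 cylinder at (3, 9) is present, so the union is just that shape — area = 94.42 mm²; (whole slice rotated 80° about Z — lengths, areas and connectivity unchanged). So its area = 94.42 mm². Layer 52 (z = 16.64): the cube is present — its section is the full 13×28 rectangle (area 364.00 mm²); the cylinder at (3, 9): section is a regular 32-gon, circumradius r=5.5 (area = (32/2)·5.500²·sin(360°/32) = 94.42 mm²); Combining (union): the regions partially overlap — summed areas 458.42 mm² minus the doubly-counted overlap 78.38 mm² gives 380.04 mm² — area = 380.04 mm²; (rotated 80° about Z; rotation is an isometry so areas/perimeters/island counts are preserved). So its area = 380.04 mm². Layer 52 is larger (380.04 vs 94.42 mm²).

layer 52 (z = 16.64 mm)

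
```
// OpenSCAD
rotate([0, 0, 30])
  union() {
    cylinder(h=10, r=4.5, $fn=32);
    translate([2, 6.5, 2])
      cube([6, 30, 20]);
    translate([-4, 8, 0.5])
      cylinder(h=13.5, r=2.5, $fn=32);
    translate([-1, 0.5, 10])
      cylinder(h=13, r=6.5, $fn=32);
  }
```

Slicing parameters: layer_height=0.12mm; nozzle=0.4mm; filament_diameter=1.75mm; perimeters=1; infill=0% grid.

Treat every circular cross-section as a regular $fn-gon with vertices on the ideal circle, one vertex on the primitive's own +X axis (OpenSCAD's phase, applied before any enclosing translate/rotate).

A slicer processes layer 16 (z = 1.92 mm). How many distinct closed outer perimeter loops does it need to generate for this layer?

2

At z = 1.92 mm: the r=4.5 cylinder gives a regular 32-gon of circumradius 4.5 (constant along its height); the cube at (2, 6.5) does not reach this height (z outside [2, 22]); the r=2.5 cylinder at (-4, 8) contributes a regular 32-gon of circumradius 2.5; the cylinder at (-1, 0.5) is not intersected at this z (z outside [10, 23]); Combining (union): the 2 present regions are separate (no shared area or edge), so areas and boundary lengths simply add and each stays a separate island — 2 connected regions; (rotated 30° about Z; rotation is an isometry so areas/perimeters/island counts are preserved). The result has 2 disconnected regions.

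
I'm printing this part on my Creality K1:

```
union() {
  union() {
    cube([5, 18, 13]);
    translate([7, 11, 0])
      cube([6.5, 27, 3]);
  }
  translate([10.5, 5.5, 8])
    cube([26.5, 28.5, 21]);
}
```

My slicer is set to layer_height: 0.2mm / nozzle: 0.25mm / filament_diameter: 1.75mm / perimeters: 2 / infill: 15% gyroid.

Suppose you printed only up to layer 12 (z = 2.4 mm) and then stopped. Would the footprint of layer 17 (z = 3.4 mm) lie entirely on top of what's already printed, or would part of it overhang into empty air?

Compare the two slices. At z = 2.4: the cube is present — its section is the full 5×18 rectangle (area 90.00 mm²); the 6.5×27 cube at (7, 11) contributes its full rectangle (area 175.50 mm²); Merging all regions: the 2 present regions are separate (no shared area or edge), so areas and boundary lengths simply add and each stays a separate island — area = 265.50 mm²; the cube at (10.5, 5.5) does not reach this height (z outside [8, 29]); Merging all regions: only the result so far is present, so the union is just that shape — area = 265.50 mm². At z = 3.4: the cube is present — its section is the full 5×18 rectangle (area 90.00 mm²); the cube at (7, 11) is not intersected at this z (z outside [0, 3]); Merging all regions: only the 5×18 cube is present, so the union is just that shape — area = 90.00 mm²; the cube at (10.5, 5.5) is not intersected at this z (z outside [8, 29]); Combining (union): only the result so far is present, so the union is just that shape — area = 90.00 mm². Checking containment: the cross-section at z = 3.4 is a subset of the cross-section at z = 2.4.

entirely on top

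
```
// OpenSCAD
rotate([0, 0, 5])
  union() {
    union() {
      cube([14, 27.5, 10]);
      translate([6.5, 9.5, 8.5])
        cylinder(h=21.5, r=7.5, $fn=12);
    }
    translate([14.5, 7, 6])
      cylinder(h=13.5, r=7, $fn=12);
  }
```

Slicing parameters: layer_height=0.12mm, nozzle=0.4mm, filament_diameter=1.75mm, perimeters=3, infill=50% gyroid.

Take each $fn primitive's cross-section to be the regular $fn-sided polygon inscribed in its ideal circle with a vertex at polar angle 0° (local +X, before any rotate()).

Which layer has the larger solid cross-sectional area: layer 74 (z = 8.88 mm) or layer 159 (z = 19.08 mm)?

layer 74 (z = 8.88 mm)

Layer 74 (z = 8.88): the 14×27.5 cube contributes its full rectangle (area 385.00 mm²); the r=7.5 cylinder at (6.5, 9.5) contributes a regular 12-gon of circumradius 7.5 (area = (12/2)·7.500²·sin(360°/12) = 168.75 mm²); Combining (union): the regions partially overlap — summed areas 553.75 mm² minus the doubly-counted overlap 165.02 mm² gives 388.73 mm² — area = 388.73 mm²; the r=7 cylinder at (14.5, 7) gives a regular 12-gon of circumradius 7 (constant along its height) (area = (12/2)·7.000²·sin(360°/12) = 147.00 mm²); Combining (union): the regions partially overlap — summed areas 535.73 mm² minus the doubly-counted overlap 66.57 mm² gives 469.17 mm² — area = 469.17 mm²; (whole slice rotated 5° about Z — lengths, areas and connectivity unchanged). So its area = 469.17 mm². Layer 159 (z = 19.08): the cube is absent (z outside [0, 10]); the r=7.5 cylinder at (6.5, 9.5) gives a regular 12-gon of circumradius 7.5 (constant along its height) (area = (12/2)·7.500²·sin(360°/12) = 168.75 mm²); Taking the union: only the r=7.5 cylinder at (6.5, 9.5) is present, so the union is just that shape — area = 168.75 mm²; the cylinder at (14.5, 7): section is a regular 12-gon, circumradius r=7 (area = (12/2)·7.000²·sin(360°/12) = 147.00 mm²); Merging all regions: the regions partially overlap — summed areas 315.75 mm² minus the doubly-counted overlap 46.38 mm² gives 269.37 mm² — area = 269.37 mm²; (whole slice rotated 5° about Z — lengths, areas and connectivity unchanged). So its area = 269.37 mm². Layer 74 is larger (469.17 vs 269.37 mm²).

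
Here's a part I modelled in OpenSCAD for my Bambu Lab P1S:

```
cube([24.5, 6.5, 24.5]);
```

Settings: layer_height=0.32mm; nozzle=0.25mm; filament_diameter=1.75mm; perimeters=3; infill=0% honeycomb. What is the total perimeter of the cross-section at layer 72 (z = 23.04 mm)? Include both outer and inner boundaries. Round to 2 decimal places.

At z = 23.04 mm: the 24.5×6.5 cube contributes its full rectangle (perimeter 62.00 mm). Overall, the cross-section is a single solid region. Total boundary length (outer) = 62.00 mm.

62.00 mm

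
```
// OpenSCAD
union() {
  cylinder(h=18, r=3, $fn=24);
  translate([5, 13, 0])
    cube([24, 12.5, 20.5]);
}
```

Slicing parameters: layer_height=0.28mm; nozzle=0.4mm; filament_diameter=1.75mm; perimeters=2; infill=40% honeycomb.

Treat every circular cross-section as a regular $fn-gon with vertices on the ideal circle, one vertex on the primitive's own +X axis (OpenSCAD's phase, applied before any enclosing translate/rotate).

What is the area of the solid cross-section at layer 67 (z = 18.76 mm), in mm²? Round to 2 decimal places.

300.00 mm²

At z = 18.76 mm: the cylinder does not reach this height (z outside [0, 18]); the cube at (5, 13) is present — its section is the full 24×12.5 rectangle (area 300.00 mm²); Merging all regions: only the 24×12.5 cube at (5, 13) is present, so the union is just that shape — area = 300.00 mm². Overall, the cross-section is a single solid region. Net area = 300.00 mm².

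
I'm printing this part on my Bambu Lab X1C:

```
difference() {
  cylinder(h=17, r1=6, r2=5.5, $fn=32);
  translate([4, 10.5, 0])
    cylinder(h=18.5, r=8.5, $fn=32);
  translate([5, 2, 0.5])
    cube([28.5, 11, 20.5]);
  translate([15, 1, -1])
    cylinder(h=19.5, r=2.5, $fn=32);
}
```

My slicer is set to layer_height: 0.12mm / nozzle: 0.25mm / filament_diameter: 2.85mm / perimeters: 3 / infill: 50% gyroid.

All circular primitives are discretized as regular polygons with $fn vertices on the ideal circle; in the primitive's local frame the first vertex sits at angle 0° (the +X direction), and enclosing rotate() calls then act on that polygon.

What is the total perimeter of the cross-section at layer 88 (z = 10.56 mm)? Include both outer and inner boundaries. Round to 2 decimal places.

At z = 10.56 mm: the cone contributes a regular 32-gon of circumradius 5.689 (interpolated between r1=6 and r2=5.5 at t=0.621) (perimeter = 2·32·5.689·sin(180°/32) = 35.69 mm); the r=8.5 cylinder at (4, 10.5) contributes a regular 32-gon of circumradius 8.5 (perimeter = 2·32·8.500·sin(180°/32) = 53.32 mm); the cube at (5, 2) is present — its section is the full 28.5×11 rectangle (perimeter 79.00 mm); the cylinder at (15, 1): section is a regular 32-gon, circumradius r=2.5 (perimeter = 2·32·2.500·sin(180°/32) = 15.68 mm); Subtracting the remaining from the first: starting from the cone, the r=8.5 cylinder at (4, 10.5) partially overlaps it — only the 16.58 mm² overlap (of its 225.52 mm²) is removed, clipping the outline; the 28.5×11 cube at (5, 2) partially overlaps it — only the 0.03 mm² overlap (of its 313.50 mm²) is removed, clipping the outline; the r=2.5 cylinder at (15, 1) misses the remaining region (no effect) — boundary = 35.07 mm. Overall, the cross-section is a single solid region. Total boundary length (outer) = 35.07 mm.

35.07 mm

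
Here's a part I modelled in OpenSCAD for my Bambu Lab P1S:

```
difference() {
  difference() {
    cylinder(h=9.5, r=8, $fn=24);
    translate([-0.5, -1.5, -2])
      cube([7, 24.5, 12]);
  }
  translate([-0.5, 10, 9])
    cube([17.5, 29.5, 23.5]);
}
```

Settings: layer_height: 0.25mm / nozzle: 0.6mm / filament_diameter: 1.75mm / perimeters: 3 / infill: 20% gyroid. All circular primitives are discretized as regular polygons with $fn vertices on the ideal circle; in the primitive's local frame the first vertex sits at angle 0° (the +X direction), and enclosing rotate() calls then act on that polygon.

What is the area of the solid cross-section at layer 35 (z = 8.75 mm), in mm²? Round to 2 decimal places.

139.14 mm²

At z = 8.75 mm: the cylinder: section is a regular 24-gon, circumradius r=8 (area = (24/2)·8.000²·sin(360°/24) = 198.77 mm²); the 7×24.5 cube at (-0.5, -1.5) contributes its full rectangle (area 171.50 mm²); Subtracting the remaining from the first: starting from the r=8 cylinder (198.77 mm²), the 7×24.5 cube at (-0.5, -1.5) partially overlaps it — only the 59.64 mm² overlap (of its 171.50 mm²) is removed, clipping the outline — area = 139.14 mm²; the cube at (-0.5, 10) does not reach this height (z outside [9, 32.5]); After the difference (first − rest): none of the subtracted shapes is present at this height, so that combined region is unchanged — area = 139.14 mm². Overall, the cross-section is a single solid region. Net area = 139.14 mm².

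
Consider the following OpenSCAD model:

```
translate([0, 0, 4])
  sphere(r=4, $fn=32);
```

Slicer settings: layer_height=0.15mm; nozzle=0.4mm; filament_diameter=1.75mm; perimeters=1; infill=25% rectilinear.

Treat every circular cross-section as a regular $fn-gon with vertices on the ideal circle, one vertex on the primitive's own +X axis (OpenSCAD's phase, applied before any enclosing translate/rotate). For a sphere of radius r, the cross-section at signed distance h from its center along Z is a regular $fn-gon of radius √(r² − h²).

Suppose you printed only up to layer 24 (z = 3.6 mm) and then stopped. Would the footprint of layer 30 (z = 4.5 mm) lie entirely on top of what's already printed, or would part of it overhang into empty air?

Compare the two slices. At z = 3.6: the sphere: section is a regular 32-gon, circumradius = √(r²−h²) = √(4²−0.4²) = 3.980 (area = (32/2)·3.980²·sin(360°/32) = 49.44 mm²). At z = 4.5: the r=4 sphere slices to a regular 32-gon of circumradius 3.969 (√(r²−h²) with h=0.5 from center) (area = (32/2)·3.969²·sin(360°/32) = 49.16 mm²). Checking containment: the cross-section at z = 4.5 is a subset of the cross-section at z = 3.6.

entirely on top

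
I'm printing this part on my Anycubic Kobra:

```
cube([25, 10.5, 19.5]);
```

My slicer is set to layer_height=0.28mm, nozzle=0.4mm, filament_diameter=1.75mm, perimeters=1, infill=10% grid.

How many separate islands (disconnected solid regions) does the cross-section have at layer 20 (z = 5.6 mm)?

1

At z = 5.6 mm: the 25×10.5 cube contributes its full rectangle. Overall, the cross-section is a single solid region. Island count = 1.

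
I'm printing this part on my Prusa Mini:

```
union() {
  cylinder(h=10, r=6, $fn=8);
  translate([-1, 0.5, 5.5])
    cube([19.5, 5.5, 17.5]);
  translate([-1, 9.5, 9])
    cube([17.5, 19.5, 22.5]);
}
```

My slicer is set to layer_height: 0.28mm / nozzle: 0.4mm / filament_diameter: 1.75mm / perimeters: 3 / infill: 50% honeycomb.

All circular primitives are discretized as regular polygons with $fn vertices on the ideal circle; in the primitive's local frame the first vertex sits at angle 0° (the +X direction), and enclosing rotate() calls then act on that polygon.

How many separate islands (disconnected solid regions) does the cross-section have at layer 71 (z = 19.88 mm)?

2

At z = 19.88 mm: the cylinder does not reach this height (z outside [0, 10]); the cube at (-1, 0.5) (footprint 19.5×5.5) is included at this height; the cube at (-1, 9.5) (footprint 17.5×19.5) is included at this height; Merging all regions: the 2 present regions are separate (no shared area or edge), so areas and boundary lengths simply add and each stays a separate island — 2 connected regions. Overall, the cross-section has 2 separate islands. Island count = 2.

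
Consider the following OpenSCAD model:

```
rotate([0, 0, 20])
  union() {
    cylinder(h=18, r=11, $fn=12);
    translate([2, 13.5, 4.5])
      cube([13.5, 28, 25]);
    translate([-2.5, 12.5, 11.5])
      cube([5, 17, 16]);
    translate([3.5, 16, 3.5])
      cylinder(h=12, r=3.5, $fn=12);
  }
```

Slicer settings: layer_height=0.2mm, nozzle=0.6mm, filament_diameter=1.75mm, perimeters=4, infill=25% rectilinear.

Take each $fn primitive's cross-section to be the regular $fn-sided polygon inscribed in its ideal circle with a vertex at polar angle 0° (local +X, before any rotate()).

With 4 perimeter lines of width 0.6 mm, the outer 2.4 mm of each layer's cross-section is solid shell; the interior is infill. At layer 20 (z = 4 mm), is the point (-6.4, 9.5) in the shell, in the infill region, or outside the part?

outside

At z = 4 mm: the r=11 cylinder gives a regular 12-gon of circumradius 11 (constant along its height); the cube at (2, 13.5) does not reach this height (z outside [4.5, 29.5]); the cube at (-2.5, 12.5) is not intersected at this z (z outside [11.5, 27.5]); the r=3.5 cylinder at (3.5, 16) contributes a regular 12-gon of circumradius 3.5; Taking the union: the 2 present regions are separate (no shared area or edge), so areas and boundary lengths simply add and each stays a separate island — 2 connected regions; (whole slice rotated 20° about Z — lengths, areas and connectivity unchanged). Overall, the cross-section has 2 separate islands. Undo the 20° rotation: the query point maps to (-2.765, 11.116) in the un-rotated model frame. The nearest boundary edge runs (-5.50, 9.53)→(0.00, 11.00); distance from the point to it = 0.83 mm. The point is not inside any of the regions above, so it lies outside the cross-section (0.83 mm from the nearest boundary).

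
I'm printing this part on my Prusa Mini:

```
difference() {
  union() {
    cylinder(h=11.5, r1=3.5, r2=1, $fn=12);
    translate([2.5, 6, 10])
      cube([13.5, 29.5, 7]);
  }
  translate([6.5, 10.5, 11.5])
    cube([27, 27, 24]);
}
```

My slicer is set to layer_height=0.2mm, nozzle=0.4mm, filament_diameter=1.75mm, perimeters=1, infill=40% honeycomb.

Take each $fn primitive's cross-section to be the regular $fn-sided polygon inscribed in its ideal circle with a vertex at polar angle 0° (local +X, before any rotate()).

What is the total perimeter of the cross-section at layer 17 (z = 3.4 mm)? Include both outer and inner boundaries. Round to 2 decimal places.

17.15 mm

At z = 3.4 mm: the cone (r1=3.5→r2=1) has section circumradius 2.761 here — a regular 12-gon (perimeter = 2·12·2.761·sin(180°/12) = 17.15 mm); the cube at (2.5, 6) is not intersected at this z (z outside [10, 17]); Taking the union: only the cone is present, so the union is just that shape — boundary = 17.15 mm; the cube at (6.5, 10.5) is absent (z outside [11.5, 35.5]); Taking the first minus the rest: none of the subtracted shapes is present at this height, so that combined region is unchanged — boundary = 17.15 mm. Overall, the cross-section is a single solid region. Total boundary length (outer) = 17.15 mm.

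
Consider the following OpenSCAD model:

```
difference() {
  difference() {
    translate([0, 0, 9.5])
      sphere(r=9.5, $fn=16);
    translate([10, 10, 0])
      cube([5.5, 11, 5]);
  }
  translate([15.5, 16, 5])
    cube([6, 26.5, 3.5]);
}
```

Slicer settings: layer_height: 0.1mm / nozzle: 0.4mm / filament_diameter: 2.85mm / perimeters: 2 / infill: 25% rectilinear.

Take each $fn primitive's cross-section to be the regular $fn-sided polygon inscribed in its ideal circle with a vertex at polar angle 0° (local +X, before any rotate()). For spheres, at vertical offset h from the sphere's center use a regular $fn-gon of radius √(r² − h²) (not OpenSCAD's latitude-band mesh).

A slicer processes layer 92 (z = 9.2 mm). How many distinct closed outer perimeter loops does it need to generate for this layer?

At z = 9.2 mm: the sphere: section is a regular 16-gon, circumradius = √(r²−h²) = √(9.5²−0.3²) = 9.495; the cube at (10, 10) does not reach this height (z outside [0, 5]); Subtracting the remaining from the first: none of the subtracted shapes is present at this height, so the r=9.5 sphere is unchanged — 1 connected region; the cube at (15.5, 16) is not intersected at this z (z outside [5, 8.5]); Subtracting the remaining from the first: none of the subtracted shapes is present at this height, so that combined region is unchanged — 1 connected region. The result has 1 disconnected region.

1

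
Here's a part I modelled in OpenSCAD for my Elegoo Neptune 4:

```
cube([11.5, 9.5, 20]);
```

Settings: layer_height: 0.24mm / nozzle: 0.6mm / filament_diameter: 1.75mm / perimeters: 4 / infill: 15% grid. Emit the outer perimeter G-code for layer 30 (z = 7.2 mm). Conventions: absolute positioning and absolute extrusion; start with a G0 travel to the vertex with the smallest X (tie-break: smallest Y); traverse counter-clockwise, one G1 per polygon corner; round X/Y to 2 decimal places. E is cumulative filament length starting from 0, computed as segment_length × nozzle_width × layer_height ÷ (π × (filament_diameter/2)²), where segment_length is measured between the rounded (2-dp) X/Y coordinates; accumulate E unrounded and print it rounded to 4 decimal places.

At z = 7.2 mm: the 11.5×9.5 cube contributes its full rectangle. The outline is a single polygon with 4 vertices. Extrusion per mm of travel: 0.6 × 0.24 / (π × 0.875²) = 0.059868. Accumulating E over each segment gives final E = 2.5145.

G0 X0.00 Y0.00 Z7.20
G1 X11.50 Y0.00 E0.6885
G1 X11.50 Y9.50 E1.2572
G1 X0.00 Y9.50 E1.9457
G1 X0.00 Y0.00 E2.5145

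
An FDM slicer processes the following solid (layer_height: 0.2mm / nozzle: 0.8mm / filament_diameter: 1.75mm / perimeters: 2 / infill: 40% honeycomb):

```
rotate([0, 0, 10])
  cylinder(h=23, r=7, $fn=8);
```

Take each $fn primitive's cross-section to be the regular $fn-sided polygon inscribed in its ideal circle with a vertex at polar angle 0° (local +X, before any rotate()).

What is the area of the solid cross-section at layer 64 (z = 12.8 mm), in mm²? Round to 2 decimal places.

138.59 mm²

At z = 12.8 mm: the cylinder: section is a regular 8-gon, circumradius r=7 (area = (8/2)·7.000²·sin(360°/8) = 138.59 mm²); (whole slice rotated 10° about Z — lengths, areas and connectivity unchanged). Overall, the cross-section is a single solid region. Net area = 138.59 mm².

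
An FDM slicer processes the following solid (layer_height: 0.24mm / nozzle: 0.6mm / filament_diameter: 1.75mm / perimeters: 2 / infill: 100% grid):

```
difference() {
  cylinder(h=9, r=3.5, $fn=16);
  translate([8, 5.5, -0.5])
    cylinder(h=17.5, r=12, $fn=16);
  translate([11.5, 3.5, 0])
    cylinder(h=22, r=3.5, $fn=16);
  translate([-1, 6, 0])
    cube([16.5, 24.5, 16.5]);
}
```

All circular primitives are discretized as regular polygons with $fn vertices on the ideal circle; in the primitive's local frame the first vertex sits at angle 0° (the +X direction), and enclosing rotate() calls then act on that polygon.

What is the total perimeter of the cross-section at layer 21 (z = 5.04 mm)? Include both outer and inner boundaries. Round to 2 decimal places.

13.18 mm

At z = 5.04 mm: the r=3.5 cylinder contributes a regular 16-gon of circumradius 3.5 (perimeter = 2·16·3.500·sin(180°/16) = 21.85 mm); the cylinder at (8, 5.5): section is a regular 16-gon, circumradius r=12 (perimeter = 2·16·12.000·sin(180°/16) = 74.91 mm); the r=3.5 cylinder at (11.5, 3.5) gives a regular 16-gon of circumradius 3.5 (constant along its height) (perimeter = 2·16·3.500·sin(180°/16) = 21.85 mm); the cube at (-1, 6) is present — its section is the full 16.5×24.5 rectangle (perimeter 82.00 mm); Taking the first minus the rest: starting from the r=3.5 cylinder, the r=12 cylinder at (8, 5.5) partially overlaps it — only the 31.98 mm² overlap (of its 440.85 mm²) is removed, clipping the outline; the r=3.5 cylinder at (11.5, 3.5) misses the remaining region (no effect); the 16.5×24.5 cube at (-1, 6) misses the remaining region (no effect) — boundary = 13.18 mm. Overall, the cross-section is a single solid region. Total boundary length (outer) = 13.18 mm.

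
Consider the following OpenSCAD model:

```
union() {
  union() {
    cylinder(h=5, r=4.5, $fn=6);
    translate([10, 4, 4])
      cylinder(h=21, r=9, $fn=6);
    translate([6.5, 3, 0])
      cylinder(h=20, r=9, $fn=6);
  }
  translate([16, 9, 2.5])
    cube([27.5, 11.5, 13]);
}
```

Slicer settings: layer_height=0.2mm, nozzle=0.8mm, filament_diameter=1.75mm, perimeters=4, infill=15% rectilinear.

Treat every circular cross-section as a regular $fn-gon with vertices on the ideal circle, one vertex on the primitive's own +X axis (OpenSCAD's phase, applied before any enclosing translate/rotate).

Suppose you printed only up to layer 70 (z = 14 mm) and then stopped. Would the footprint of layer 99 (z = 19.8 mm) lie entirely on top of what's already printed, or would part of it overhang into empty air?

entirely on top

Compare the two slices. At z = 14: the cylinder is absent (z outside [0, 5]); the r=9 cylinder at (10, 4) gives a regular 6-gon of circumradius 9 (constant along its height) (area = (6/2)·9.000²·sin(360°/6) = 210.44 mm²); the r=9 cylinder at (6.5, 3) contributes a regular 6-gon of circumradius 9 (area = (6/2)·9.000²·sin(360°/6) = 210.44 mm²); Combining (union): the regions partially overlap — summed areas 420.89 mm² minus the doubly-counted overlap 149.81 mm² gives 271.08 mm² — area = 271.08 mm²; the 27.5×11.5 cube at (16, 9) contributes its full rectangle (area 316.25 mm²); Taking the union: the regions partially overlap — summed areas 587.33 mm² minus the doubly-counted overlap 0.01 mm² gives 587.32 mm² — area = 587.32 mm². At z = 19.8: the cylinder is absent (z outside [0, 5]); the cylinder at (10, 4): section is a regular 6-gon, circumradius r=9 (area = (6/2)·9.000²·sin(360°/6) = 210.44 mm²); the r=9 cylinder at (6.5, 3) contributes a regular 6-gon of circumradius 9 (area = (6/2)·9.000²·sin(360°/6) = 210.44 mm²); Combining (union): the regions partially overlap — summed areas 420.89 mm² minus the doubly-counted overlap 149.81 mm² gives 271.08 mm² — area = 271.08 mm²; the cube at (16, 9) does not reach this height (z outside [2.5, 15.5]); Taking the union: only that combined region is present, so the union is just that shape — area = 271.08 mm². Checking containment: the cross-section at z = 19.8 is a subset of the cross-section at z = 14.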